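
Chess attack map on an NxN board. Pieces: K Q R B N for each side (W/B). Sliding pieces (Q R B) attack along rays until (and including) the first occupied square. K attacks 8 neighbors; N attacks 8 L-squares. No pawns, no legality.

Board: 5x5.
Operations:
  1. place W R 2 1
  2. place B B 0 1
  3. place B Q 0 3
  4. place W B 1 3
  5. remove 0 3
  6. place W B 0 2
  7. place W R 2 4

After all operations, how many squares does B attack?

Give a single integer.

Op 1: place WR@(2,1)
Op 2: place BB@(0,1)
Op 3: place BQ@(0,3)
Op 4: place WB@(1,3)
Op 5: remove (0,3)
Op 6: place WB@(0,2)
Op 7: place WR@(2,4)
Per-piece attacks for B:
  BB@(0,1): attacks (1,2) (2,3) (3,4) (1,0)
Union (4 distinct): (1,0) (1,2) (2,3) (3,4)

Answer: 4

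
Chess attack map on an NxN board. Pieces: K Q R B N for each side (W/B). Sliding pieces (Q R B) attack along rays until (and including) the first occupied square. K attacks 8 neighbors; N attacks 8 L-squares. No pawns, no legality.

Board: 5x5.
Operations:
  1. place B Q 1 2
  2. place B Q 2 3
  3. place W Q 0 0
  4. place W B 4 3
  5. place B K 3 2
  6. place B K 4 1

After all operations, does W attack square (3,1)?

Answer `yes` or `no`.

Op 1: place BQ@(1,2)
Op 2: place BQ@(2,3)
Op 3: place WQ@(0,0)
Op 4: place WB@(4,3)
Op 5: place BK@(3,2)
Op 6: place BK@(4,1)
Per-piece attacks for W:
  WQ@(0,0): attacks (0,1) (0,2) (0,3) (0,4) (1,0) (2,0) (3,0) (4,0) (1,1) (2,2) (3,3) (4,4)
  WB@(4,3): attacks (3,4) (3,2) [ray(-1,-1) blocked at (3,2)]
W attacks (3,1): no

Answer: no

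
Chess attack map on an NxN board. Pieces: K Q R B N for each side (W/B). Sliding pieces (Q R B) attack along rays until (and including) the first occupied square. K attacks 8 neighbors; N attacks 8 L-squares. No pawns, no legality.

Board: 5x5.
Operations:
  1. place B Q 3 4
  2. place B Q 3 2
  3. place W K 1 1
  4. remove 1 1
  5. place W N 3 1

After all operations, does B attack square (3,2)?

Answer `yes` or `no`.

Answer: yes

Derivation:
Op 1: place BQ@(3,4)
Op 2: place BQ@(3,2)
Op 3: place WK@(1,1)
Op 4: remove (1,1)
Op 5: place WN@(3,1)
Per-piece attacks for B:
  BQ@(3,2): attacks (3,3) (3,4) (3,1) (4,2) (2,2) (1,2) (0,2) (4,3) (4,1) (2,3) (1,4) (2,1) (1,0) [ray(0,1) blocked at (3,4); ray(0,-1) blocked at (3,1)]
  BQ@(3,4): attacks (3,3) (3,2) (4,4) (2,4) (1,4) (0,4) (4,3) (2,3) (1,2) (0,1) [ray(0,-1) blocked at (3,2)]
B attacks (3,2): yes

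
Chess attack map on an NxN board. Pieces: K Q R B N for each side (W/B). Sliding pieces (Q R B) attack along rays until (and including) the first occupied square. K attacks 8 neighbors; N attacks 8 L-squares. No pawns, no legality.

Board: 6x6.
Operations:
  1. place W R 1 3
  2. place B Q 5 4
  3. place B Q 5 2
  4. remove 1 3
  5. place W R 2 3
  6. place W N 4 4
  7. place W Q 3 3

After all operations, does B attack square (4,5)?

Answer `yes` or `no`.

Answer: yes

Derivation:
Op 1: place WR@(1,3)
Op 2: place BQ@(5,4)
Op 3: place BQ@(5,2)
Op 4: remove (1,3)
Op 5: place WR@(2,3)
Op 6: place WN@(4,4)
Op 7: place WQ@(3,3)
Per-piece attacks for B:
  BQ@(5,2): attacks (5,3) (5,4) (5,1) (5,0) (4,2) (3,2) (2,2) (1,2) (0,2) (4,3) (3,4) (2,5) (4,1) (3,0) [ray(0,1) blocked at (5,4)]
  BQ@(5,4): attacks (5,5) (5,3) (5,2) (4,4) (4,5) (4,3) (3,2) (2,1) (1,0) [ray(0,-1) blocked at (5,2); ray(-1,0) blocked at (4,4)]
B attacks (4,5): yes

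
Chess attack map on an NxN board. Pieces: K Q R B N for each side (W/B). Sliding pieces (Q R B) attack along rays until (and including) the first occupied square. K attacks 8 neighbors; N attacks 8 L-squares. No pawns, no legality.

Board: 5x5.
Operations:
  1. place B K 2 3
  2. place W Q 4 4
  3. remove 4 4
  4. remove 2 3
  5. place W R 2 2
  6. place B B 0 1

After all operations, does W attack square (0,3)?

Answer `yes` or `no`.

Answer: no

Derivation:
Op 1: place BK@(2,3)
Op 2: place WQ@(4,4)
Op 3: remove (4,4)
Op 4: remove (2,3)
Op 5: place WR@(2,2)
Op 6: place BB@(0,1)
Per-piece attacks for W:
  WR@(2,2): attacks (2,3) (2,4) (2,1) (2,0) (3,2) (4,2) (1,2) (0,2)
W attacks (0,3): no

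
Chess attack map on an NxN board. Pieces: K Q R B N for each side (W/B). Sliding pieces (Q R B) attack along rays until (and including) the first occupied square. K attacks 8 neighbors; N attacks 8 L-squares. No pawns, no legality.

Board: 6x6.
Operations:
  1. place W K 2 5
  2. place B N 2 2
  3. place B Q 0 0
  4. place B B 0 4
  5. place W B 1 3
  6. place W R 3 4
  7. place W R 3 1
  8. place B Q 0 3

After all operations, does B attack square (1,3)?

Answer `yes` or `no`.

Answer: yes

Derivation:
Op 1: place WK@(2,5)
Op 2: place BN@(2,2)
Op 3: place BQ@(0,0)
Op 4: place BB@(0,4)
Op 5: place WB@(1,3)
Op 6: place WR@(3,4)
Op 7: place WR@(3,1)
Op 8: place BQ@(0,3)
Per-piece attacks for B:
  BQ@(0,0): attacks (0,1) (0,2) (0,3) (1,0) (2,0) (3,0) (4,0) (5,0) (1,1) (2,2) [ray(0,1) blocked at (0,3); ray(1,1) blocked at (2,2)]
  BQ@(0,3): attacks (0,4) (0,2) (0,1) (0,0) (1,3) (1,4) (2,5) (1,2) (2,1) (3,0) [ray(0,1) blocked at (0,4); ray(0,-1) blocked at (0,0); ray(1,0) blocked at (1,3); ray(1,1) blocked at (2,5)]
  BB@(0,4): attacks (1,5) (1,3) [ray(1,-1) blocked at (1,3)]
  BN@(2,2): attacks (3,4) (4,3) (1,4) (0,3) (3,0) (4,1) (1,0) (0,1)
B attacks (1,3): yes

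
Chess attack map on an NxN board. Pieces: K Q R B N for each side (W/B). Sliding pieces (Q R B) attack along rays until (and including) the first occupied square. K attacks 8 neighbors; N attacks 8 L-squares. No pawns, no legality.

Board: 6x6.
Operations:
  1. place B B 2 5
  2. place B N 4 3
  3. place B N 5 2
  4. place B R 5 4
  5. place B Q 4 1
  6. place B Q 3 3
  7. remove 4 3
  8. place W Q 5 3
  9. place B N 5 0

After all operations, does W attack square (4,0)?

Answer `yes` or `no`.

Op 1: place BB@(2,5)
Op 2: place BN@(4,3)
Op 3: place BN@(5,2)
Op 4: place BR@(5,4)
Op 5: place BQ@(4,1)
Op 6: place BQ@(3,3)
Op 7: remove (4,3)
Op 8: place WQ@(5,3)
Op 9: place BN@(5,0)
Per-piece attacks for W:
  WQ@(5,3): attacks (5,4) (5,2) (4,3) (3,3) (4,4) (3,5) (4,2) (3,1) (2,0) [ray(0,1) blocked at (5,4); ray(0,-1) blocked at (5,2); ray(-1,0) blocked at (3,3)]
W attacks (4,0): no

Answer: no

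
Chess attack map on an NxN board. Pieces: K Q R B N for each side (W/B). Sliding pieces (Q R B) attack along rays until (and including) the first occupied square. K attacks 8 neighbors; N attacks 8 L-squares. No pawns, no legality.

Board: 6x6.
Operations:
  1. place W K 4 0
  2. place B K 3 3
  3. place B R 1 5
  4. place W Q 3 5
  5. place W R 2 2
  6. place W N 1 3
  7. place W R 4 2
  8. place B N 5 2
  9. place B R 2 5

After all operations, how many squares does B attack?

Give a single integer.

Answer: 17

Derivation:
Op 1: place WK@(4,0)
Op 2: place BK@(3,3)
Op 3: place BR@(1,5)
Op 4: place WQ@(3,5)
Op 5: place WR@(2,2)
Op 6: place WN@(1,3)
Op 7: place WR@(4,2)
Op 8: place BN@(5,2)
Op 9: place BR@(2,5)
Per-piece attacks for B:
  BR@(1,5): attacks (1,4) (1,3) (2,5) (0,5) [ray(0,-1) blocked at (1,3); ray(1,0) blocked at (2,5)]
  BR@(2,5): attacks (2,4) (2,3) (2,2) (3,5) (1,5) [ray(0,-1) blocked at (2,2); ray(1,0) blocked at (3,5); ray(-1,0) blocked at (1,5)]
  BK@(3,3): attacks (3,4) (3,2) (4,3) (2,3) (4,4) (4,2) (2,4) (2,2)
  BN@(5,2): attacks (4,4) (3,3) (4,0) (3,1)
Union (17 distinct): (0,5) (1,3) (1,4) (1,5) (2,2) (2,3) (2,4) (2,5) (3,1) (3,2) (3,3) (3,4) (3,5) (4,0) (4,2) (4,3) (4,4)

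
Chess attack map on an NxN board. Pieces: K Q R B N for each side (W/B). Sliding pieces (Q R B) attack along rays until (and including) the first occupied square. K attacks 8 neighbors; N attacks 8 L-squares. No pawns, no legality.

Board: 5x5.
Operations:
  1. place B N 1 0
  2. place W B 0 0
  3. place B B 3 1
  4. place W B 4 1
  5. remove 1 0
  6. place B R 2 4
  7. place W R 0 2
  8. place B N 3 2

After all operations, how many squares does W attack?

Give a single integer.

Answer: 11

Derivation:
Op 1: place BN@(1,0)
Op 2: place WB@(0,0)
Op 3: place BB@(3,1)
Op 4: place WB@(4,1)
Op 5: remove (1,0)
Op 6: place BR@(2,4)
Op 7: place WR@(0,2)
Op 8: place BN@(3,2)
Per-piece attacks for W:
  WB@(0,0): attacks (1,1) (2,2) (3,3) (4,4)
  WR@(0,2): attacks (0,3) (0,4) (0,1) (0,0) (1,2) (2,2) (3,2) [ray(0,-1) blocked at (0,0); ray(1,0) blocked at (3,2)]
  WB@(4,1): attacks (3,2) (3,0) [ray(-1,1) blocked at (3,2)]
Union (11 distinct): (0,0) (0,1) (0,3) (0,4) (1,1) (1,2) (2,2) (3,0) (3,2) (3,3) (4,4)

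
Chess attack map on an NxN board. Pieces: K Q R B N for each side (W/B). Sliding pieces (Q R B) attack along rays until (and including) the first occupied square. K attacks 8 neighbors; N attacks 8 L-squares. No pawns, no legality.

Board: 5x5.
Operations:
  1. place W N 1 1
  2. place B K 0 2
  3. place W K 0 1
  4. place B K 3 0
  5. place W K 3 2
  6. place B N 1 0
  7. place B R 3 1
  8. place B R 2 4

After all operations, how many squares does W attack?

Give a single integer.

Op 1: place WN@(1,1)
Op 2: place BK@(0,2)
Op 3: place WK@(0,1)
Op 4: place BK@(3,0)
Op 5: place WK@(3,2)
Op 6: place BN@(1,0)
Op 7: place BR@(3,1)
Op 8: place BR@(2,4)
Per-piece attacks for W:
  WK@(0,1): attacks (0,2) (0,0) (1,1) (1,2) (1,0)
  WN@(1,1): attacks (2,3) (3,2) (0,3) (3,0)
  WK@(3,2): attacks (3,3) (3,1) (4,2) (2,2) (4,3) (4,1) (2,3) (2,1)
Union (16 distinct): (0,0) (0,2) (0,3) (1,0) (1,1) (1,2) (2,1) (2,2) (2,3) (3,0) (3,1) (3,2) (3,3) (4,1) (4,2) (4,3)

Answer: 16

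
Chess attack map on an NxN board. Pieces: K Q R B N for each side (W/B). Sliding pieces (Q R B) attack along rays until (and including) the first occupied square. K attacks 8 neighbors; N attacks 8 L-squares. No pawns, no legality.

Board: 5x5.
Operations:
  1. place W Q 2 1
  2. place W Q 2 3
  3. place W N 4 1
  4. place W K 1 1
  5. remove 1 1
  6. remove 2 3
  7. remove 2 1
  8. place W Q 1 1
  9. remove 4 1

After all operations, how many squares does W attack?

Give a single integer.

Answer: 14

Derivation:
Op 1: place WQ@(2,1)
Op 2: place WQ@(2,3)
Op 3: place WN@(4,1)
Op 4: place WK@(1,1)
Op 5: remove (1,1)
Op 6: remove (2,3)
Op 7: remove (2,1)
Op 8: place WQ@(1,1)
Op 9: remove (4,1)
Per-piece attacks for W:
  WQ@(1,1): attacks (1,2) (1,3) (1,4) (1,0) (2,1) (3,1) (4,1) (0,1) (2,2) (3,3) (4,4) (2,0) (0,2) (0,0)
Union (14 distinct): (0,0) (0,1) (0,2) (1,0) (1,2) (1,3) (1,4) (2,0) (2,1) (2,2) (3,1) (3,3) (4,1) (4,4)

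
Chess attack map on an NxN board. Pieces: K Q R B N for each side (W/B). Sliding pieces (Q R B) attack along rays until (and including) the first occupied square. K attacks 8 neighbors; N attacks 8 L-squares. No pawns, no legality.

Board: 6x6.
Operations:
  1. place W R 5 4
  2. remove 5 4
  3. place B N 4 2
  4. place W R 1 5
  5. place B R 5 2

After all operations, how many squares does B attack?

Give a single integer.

Op 1: place WR@(5,4)
Op 2: remove (5,4)
Op 3: place BN@(4,2)
Op 4: place WR@(1,5)
Op 5: place BR@(5,2)
Per-piece attacks for B:
  BN@(4,2): attacks (5,4) (3,4) (2,3) (5,0) (3,0) (2,1)
  BR@(5,2): attacks (5,3) (5,4) (5,5) (5,1) (5,0) (4,2) [ray(-1,0) blocked at (4,2)]
Union (10 distinct): (2,1) (2,3) (3,0) (3,4) (4,2) (5,0) (5,1) (5,3) (5,4) (5,5)

Answer: 10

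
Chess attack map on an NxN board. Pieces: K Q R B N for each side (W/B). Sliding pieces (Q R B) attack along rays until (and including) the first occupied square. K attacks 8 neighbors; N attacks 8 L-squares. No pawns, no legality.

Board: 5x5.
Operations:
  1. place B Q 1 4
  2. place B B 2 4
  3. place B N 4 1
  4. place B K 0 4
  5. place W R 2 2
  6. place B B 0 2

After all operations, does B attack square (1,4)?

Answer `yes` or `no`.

Op 1: place BQ@(1,4)
Op 2: place BB@(2,4)
Op 3: place BN@(4,1)
Op 4: place BK@(0,4)
Op 5: place WR@(2,2)
Op 6: place BB@(0,2)
Per-piece attacks for B:
  BB@(0,2): attacks (1,3) (2,4) (1,1) (2,0) [ray(1,1) blocked at (2,4)]
  BK@(0,4): attacks (0,3) (1,4) (1,3)
  BQ@(1,4): attacks (1,3) (1,2) (1,1) (1,0) (2,4) (0,4) (2,3) (3,2) (4,1) (0,3) [ray(1,0) blocked at (2,4); ray(-1,0) blocked at (0,4); ray(1,-1) blocked at (4,1)]
  BB@(2,4): attacks (3,3) (4,2) (1,3) (0,2) [ray(-1,-1) blocked at (0,2)]
  BN@(4,1): attacks (3,3) (2,2) (2,0)
B attacks (1,4): yes

Answer: yes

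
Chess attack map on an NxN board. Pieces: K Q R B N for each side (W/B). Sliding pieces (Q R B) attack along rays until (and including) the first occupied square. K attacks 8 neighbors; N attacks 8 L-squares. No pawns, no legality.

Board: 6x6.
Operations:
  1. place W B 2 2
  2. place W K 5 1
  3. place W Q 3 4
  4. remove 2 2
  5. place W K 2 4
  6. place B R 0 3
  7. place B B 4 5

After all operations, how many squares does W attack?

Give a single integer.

Answer: 23

Derivation:
Op 1: place WB@(2,2)
Op 2: place WK@(5,1)
Op 3: place WQ@(3,4)
Op 4: remove (2,2)
Op 5: place WK@(2,4)
Op 6: place BR@(0,3)
Op 7: place BB@(4,5)
Per-piece attacks for W:
  WK@(2,4): attacks (2,5) (2,3) (3,4) (1,4) (3,5) (3,3) (1,5) (1,3)
  WQ@(3,4): attacks (3,5) (3,3) (3,2) (3,1) (3,0) (4,4) (5,4) (2,4) (4,5) (4,3) (5,2) (2,5) (2,3) (1,2) (0,1) [ray(-1,0) blocked at (2,4); ray(1,1) blocked at (4,5)]
  WK@(5,1): attacks (5,2) (5,0) (4,1) (4,2) (4,0)
Union (23 distinct): (0,1) (1,2) (1,3) (1,4) (1,5) (2,3) (2,4) (2,5) (3,0) (3,1) (3,2) (3,3) (3,4) (3,5) (4,0) (4,1) (4,2) (4,3) (4,4) (4,5) (5,0) (5,2) (5,4)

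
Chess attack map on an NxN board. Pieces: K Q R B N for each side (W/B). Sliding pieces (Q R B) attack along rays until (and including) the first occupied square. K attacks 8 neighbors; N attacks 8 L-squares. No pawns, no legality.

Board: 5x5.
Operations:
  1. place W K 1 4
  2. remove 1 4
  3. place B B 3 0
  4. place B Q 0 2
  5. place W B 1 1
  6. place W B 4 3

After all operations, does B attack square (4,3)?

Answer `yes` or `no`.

Answer: no

Derivation:
Op 1: place WK@(1,4)
Op 2: remove (1,4)
Op 3: place BB@(3,0)
Op 4: place BQ@(0,2)
Op 5: place WB@(1,1)
Op 6: place WB@(4,3)
Per-piece attacks for B:
  BQ@(0,2): attacks (0,3) (0,4) (0,1) (0,0) (1,2) (2,2) (3,2) (4,2) (1,3) (2,4) (1,1) [ray(1,-1) blocked at (1,1)]
  BB@(3,0): attacks (4,1) (2,1) (1,2) (0,3)
B attacks (4,3): no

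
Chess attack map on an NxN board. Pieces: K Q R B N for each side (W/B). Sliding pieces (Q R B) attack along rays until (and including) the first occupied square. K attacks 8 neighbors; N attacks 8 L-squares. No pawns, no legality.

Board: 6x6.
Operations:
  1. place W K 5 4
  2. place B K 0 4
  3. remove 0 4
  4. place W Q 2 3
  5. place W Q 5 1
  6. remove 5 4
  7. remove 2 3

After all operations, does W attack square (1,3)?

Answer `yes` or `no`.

Answer: no

Derivation:
Op 1: place WK@(5,4)
Op 2: place BK@(0,4)
Op 3: remove (0,4)
Op 4: place WQ@(2,3)
Op 5: place WQ@(5,1)
Op 6: remove (5,4)
Op 7: remove (2,3)
Per-piece attacks for W:
  WQ@(5,1): attacks (5,2) (5,3) (5,4) (5,5) (5,0) (4,1) (3,1) (2,1) (1,1) (0,1) (4,2) (3,3) (2,4) (1,5) (4,0)
W attacks (1,3): no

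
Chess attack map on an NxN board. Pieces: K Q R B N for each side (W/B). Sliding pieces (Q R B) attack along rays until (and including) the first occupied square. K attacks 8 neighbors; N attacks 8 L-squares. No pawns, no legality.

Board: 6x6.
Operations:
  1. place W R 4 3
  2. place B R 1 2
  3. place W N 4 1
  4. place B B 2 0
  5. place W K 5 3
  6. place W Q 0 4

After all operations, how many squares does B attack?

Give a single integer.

Op 1: place WR@(4,3)
Op 2: place BR@(1,2)
Op 3: place WN@(4,1)
Op 4: place BB@(2,0)
Op 5: place WK@(5,3)
Op 6: place WQ@(0,4)
Per-piece attacks for B:
  BR@(1,2): attacks (1,3) (1,4) (1,5) (1,1) (1,0) (2,2) (3,2) (4,2) (5,2) (0,2)
  BB@(2,0): attacks (3,1) (4,2) (5,3) (1,1) (0,2) [ray(1,1) blocked at (5,3)]
Union (12 distinct): (0,2) (1,0) (1,1) (1,3) (1,4) (1,5) (2,2) (3,1) (3,2) (4,2) (5,2) (5,3)

Answer: 12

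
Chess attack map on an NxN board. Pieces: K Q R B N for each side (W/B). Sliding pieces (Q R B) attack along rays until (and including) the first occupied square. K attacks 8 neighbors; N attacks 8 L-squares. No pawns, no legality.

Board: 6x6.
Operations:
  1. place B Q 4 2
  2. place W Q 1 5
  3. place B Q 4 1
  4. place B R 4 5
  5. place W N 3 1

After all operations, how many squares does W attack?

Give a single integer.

Answer: 17

Derivation:
Op 1: place BQ@(4,2)
Op 2: place WQ@(1,5)
Op 3: place BQ@(4,1)
Op 4: place BR@(4,5)
Op 5: place WN@(3,1)
Per-piece attacks for W:
  WQ@(1,5): attacks (1,4) (1,3) (1,2) (1,1) (1,0) (2,5) (3,5) (4,5) (0,5) (2,4) (3,3) (4,2) (0,4) [ray(1,0) blocked at (4,5); ray(1,-1) blocked at (4,2)]
  WN@(3,1): attacks (4,3) (5,2) (2,3) (1,2) (5,0) (1,0)
Union (17 distinct): (0,4) (0,5) (1,0) (1,1) (1,2) (1,3) (1,4) (2,3) (2,4) (2,5) (3,3) (3,5) (4,2) (4,3) (4,5) (5,0) (5,2)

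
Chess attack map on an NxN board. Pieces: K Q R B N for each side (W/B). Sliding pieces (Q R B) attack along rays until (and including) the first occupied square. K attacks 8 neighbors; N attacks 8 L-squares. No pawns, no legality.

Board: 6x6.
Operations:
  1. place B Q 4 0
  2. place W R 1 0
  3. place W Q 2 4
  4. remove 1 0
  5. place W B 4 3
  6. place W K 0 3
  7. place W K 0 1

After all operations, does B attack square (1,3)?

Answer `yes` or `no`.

Op 1: place BQ@(4,0)
Op 2: place WR@(1,0)
Op 3: place WQ@(2,4)
Op 4: remove (1,0)
Op 5: place WB@(4,3)
Op 6: place WK@(0,3)
Op 7: place WK@(0,1)
Per-piece attacks for B:
  BQ@(4,0): attacks (4,1) (4,2) (4,3) (5,0) (3,0) (2,0) (1,0) (0,0) (5,1) (3,1) (2,2) (1,3) (0,4) [ray(0,1) blocked at (4,3)]
B attacks (1,3): yes

Answer: yes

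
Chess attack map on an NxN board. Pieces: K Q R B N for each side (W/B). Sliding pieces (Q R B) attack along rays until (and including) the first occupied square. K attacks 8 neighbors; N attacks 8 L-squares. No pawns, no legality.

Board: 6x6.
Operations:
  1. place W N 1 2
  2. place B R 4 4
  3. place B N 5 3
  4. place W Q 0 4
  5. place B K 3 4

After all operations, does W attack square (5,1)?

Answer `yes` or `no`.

Op 1: place WN@(1,2)
Op 2: place BR@(4,4)
Op 3: place BN@(5,3)
Op 4: place WQ@(0,4)
Op 5: place BK@(3,4)
Per-piece attacks for W:
  WQ@(0,4): attacks (0,5) (0,3) (0,2) (0,1) (0,0) (1,4) (2,4) (3,4) (1,5) (1,3) (2,2) (3,1) (4,0) [ray(1,0) blocked at (3,4)]
  WN@(1,2): attacks (2,4) (3,3) (0,4) (2,0) (3,1) (0,0)
W attacks (5,1): no

Answer: no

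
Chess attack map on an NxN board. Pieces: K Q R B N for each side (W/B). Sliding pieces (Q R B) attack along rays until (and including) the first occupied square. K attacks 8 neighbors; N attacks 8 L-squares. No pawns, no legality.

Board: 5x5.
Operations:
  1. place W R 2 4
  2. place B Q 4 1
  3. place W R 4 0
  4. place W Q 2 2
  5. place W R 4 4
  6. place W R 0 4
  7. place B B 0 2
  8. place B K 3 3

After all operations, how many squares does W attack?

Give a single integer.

Op 1: place WR@(2,4)
Op 2: place BQ@(4,1)
Op 3: place WR@(4,0)
Op 4: place WQ@(2,2)
Op 5: place WR@(4,4)
Op 6: place WR@(0,4)
Op 7: place BB@(0,2)
Op 8: place BK@(3,3)
Per-piece attacks for W:
  WR@(0,4): attacks (0,3) (0,2) (1,4) (2,4) [ray(0,-1) blocked at (0,2); ray(1,0) blocked at (2,4)]
  WQ@(2,2): attacks (2,3) (2,4) (2,1) (2,0) (3,2) (4,2) (1,2) (0,2) (3,3) (3,1) (4,0) (1,3) (0,4) (1,1) (0,0) [ray(0,1) blocked at (2,4); ray(-1,0) blocked at (0,2); ray(1,1) blocked at (3,3); ray(1,-1) blocked at (4,0); ray(-1,1) blocked at (0,4)]
  WR@(2,4): attacks (2,3) (2,2) (3,4) (4,4) (1,4) (0,4) [ray(0,-1) blocked at (2,2); ray(1,0) blocked at (4,4); ray(-1,0) blocked at (0,4)]
  WR@(4,0): attacks (4,1) (3,0) (2,0) (1,0) (0,0) [ray(0,1) blocked at (4,1)]
  WR@(4,4): attacks (4,3) (4,2) (4,1) (3,4) (2,4) [ray(0,-1) blocked at (4,1); ray(-1,0) blocked at (2,4)]
Union (24 distinct): (0,0) (0,2) (0,3) (0,4) (1,0) (1,1) (1,2) (1,3) (1,4) (2,0) (2,1) (2,2) (2,3) (2,4) (3,0) (3,1) (3,2) (3,3) (3,4) (4,0) (4,1) (4,2) (4,3) (4,4)

Answer: 24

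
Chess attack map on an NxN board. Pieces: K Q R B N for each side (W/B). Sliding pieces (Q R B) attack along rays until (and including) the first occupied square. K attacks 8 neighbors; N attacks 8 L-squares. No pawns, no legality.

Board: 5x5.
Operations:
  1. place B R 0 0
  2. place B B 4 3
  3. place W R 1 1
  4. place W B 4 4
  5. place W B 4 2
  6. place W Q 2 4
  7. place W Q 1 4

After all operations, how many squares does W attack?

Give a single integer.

Op 1: place BR@(0,0)
Op 2: place BB@(4,3)
Op 3: place WR@(1,1)
Op 4: place WB@(4,4)
Op 5: place WB@(4,2)
Op 6: place WQ@(2,4)
Op 7: place WQ@(1,4)
Per-piece attacks for W:
  WR@(1,1): attacks (1,2) (1,3) (1,4) (1,0) (2,1) (3,1) (4,1) (0,1) [ray(0,1) blocked at (1,4)]
  WQ@(1,4): attacks (1,3) (1,2) (1,1) (2,4) (0,4) (2,3) (3,2) (4,1) (0,3) [ray(0,-1) blocked at (1,1); ray(1,0) blocked at (2,4)]
  WQ@(2,4): attacks (2,3) (2,2) (2,1) (2,0) (3,4) (4,4) (1,4) (3,3) (4,2) (1,3) (0,2) [ray(1,0) blocked at (4,4); ray(-1,0) blocked at (1,4); ray(1,-1) blocked at (4,2)]
  WB@(4,2): attacks (3,3) (2,4) (3,1) (2,0) [ray(-1,1) blocked at (2,4)]
  WB@(4,4): attacks (3,3) (2,2) (1,1) [ray(-1,-1) blocked at (1,1)]
Union (21 distinct): (0,1) (0,2) (0,3) (0,4) (1,0) (1,1) (1,2) (1,3) (1,4) (2,0) (2,1) (2,2) (2,3) (2,4) (3,1) (3,2) (3,3) (3,4) (4,1) (4,2) (4,4)

Answer: 21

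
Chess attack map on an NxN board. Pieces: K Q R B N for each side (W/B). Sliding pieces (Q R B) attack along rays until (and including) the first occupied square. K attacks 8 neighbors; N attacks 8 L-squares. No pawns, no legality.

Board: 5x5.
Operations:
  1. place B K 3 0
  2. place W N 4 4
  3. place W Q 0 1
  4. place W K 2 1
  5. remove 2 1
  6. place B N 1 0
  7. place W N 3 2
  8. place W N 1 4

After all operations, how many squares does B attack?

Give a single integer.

Op 1: place BK@(3,0)
Op 2: place WN@(4,4)
Op 3: place WQ@(0,1)
Op 4: place WK@(2,1)
Op 5: remove (2,1)
Op 6: place BN@(1,0)
Op 7: place WN@(3,2)
Op 8: place WN@(1,4)
Per-piece attacks for B:
  BN@(1,0): attacks (2,2) (3,1) (0,2)
  BK@(3,0): attacks (3,1) (4,0) (2,0) (4,1) (2,1)
Union (7 distinct): (0,2) (2,0) (2,1) (2,2) (3,1) (4,0) (4,1)

Answer: 7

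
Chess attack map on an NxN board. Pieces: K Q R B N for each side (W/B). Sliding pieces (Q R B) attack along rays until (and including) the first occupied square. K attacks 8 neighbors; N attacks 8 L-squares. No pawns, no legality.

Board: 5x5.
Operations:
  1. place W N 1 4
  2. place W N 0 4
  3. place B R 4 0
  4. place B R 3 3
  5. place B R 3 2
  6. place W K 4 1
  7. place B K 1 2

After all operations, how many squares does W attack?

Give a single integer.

Answer: 10

Derivation:
Op 1: place WN@(1,4)
Op 2: place WN@(0,4)
Op 3: place BR@(4,0)
Op 4: place BR@(3,3)
Op 5: place BR@(3,2)
Op 6: place WK@(4,1)
Op 7: place BK@(1,2)
Per-piece attacks for W:
  WN@(0,4): attacks (1,2) (2,3)
  WN@(1,4): attacks (2,2) (3,3) (0,2)
  WK@(4,1): attacks (4,2) (4,0) (3,1) (3,2) (3,0)
Union (10 distinct): (0,2) (1,2) (2,2) (2,3) (3,0) (3,1) (3,2) (3,3) (4,0) (4,2)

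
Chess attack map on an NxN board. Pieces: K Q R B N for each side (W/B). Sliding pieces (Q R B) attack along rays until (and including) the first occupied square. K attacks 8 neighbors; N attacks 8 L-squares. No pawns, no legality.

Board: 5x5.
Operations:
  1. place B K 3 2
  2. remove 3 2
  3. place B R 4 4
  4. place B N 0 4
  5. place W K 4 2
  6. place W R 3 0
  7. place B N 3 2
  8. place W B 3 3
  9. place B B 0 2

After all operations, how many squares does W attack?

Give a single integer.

Op 1: place BK@(3,2)
Op 2: remove (3,2)
Op 3: place BR@(4,4)
Op 4: place BN@(0,4)
Op 5: place WK@(4,2)
Op 6: place WR@(3,0)
Op 7: place BN@(3,2)
Op 8: place WB@(3,3)
Op 9: place BB@(0,2)
Per-piece attacks for W:
  WR@(3,0): attacks (3,1) (3,2) (4,0) (2,0) (1,0) (0,0) [ray(0,1) blocked at (3,2)]
  WB@(3,3): attacks (4,4) (4,2) (2,4) (2,2) (1,1) (0,0) [ray(1,1) blocked at (4,4); ray(1,-1) blocked at (4,2)]
  WK@(4,2): attacks (4,3) (4,1) (3,2) (3,3) (3,1)
Union (14 distinct): (0,0) (1,0) (1,1) (2,0) (2,2) (2,4) (3,1) (3,2) (3,3) (4,0) (4,1) (4,2) (4,3) (4,4)

Answer: 14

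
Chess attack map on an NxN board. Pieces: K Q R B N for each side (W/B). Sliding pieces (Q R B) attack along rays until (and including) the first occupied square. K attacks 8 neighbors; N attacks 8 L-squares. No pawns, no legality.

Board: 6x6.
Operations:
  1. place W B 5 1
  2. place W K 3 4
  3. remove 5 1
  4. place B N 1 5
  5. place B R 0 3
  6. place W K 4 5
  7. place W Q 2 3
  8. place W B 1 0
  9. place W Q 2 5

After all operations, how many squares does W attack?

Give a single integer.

Op 1: place WB@(5,1)
Op 2: place WK@(3,4)
Op 3: remove (5,1)
Op 4: place BN@(1,5)
Op 5: place BR@(0,3)
Op 6: place WK@(4,5)
Op 7: place WQ@(2,3)
Op 8: place WB@(1,0)
Op 9: place WQ@(2,5)
Per-piece attacks for W:
  WB@(1,0): attacks (2,1) (3,2) (4,3) (5,4) (0,1)
  WQ@(2,3): attacks (2,4) (2,5) (2,2) (2,1) (2,0) (3,3) (4,3) (5,3) (1,3) (0,3) (3,4) (3,2) (4,1) (5,0) (1,4) (0,5) (1,2) (0,1) [ray(0,1) blocked at (2,5); ray(-1,0) blocked at (0,3); ray(1,1) blocked at (3,4)]
  WQ@(2,5): attacks (2,4) (2,3) (3,5) (4,5) (1,5) (3,4) (1,4) (0,3) [ray(0,-1) blocked at (2,3); ray(1,0) blocked at (4,5); ray(-1,0) blocked at (1,5); ray(1,-1) blocked at (3,4); ray(-1,-1) blocked at (0,3)]
  WK@(3,4): attacks (3,5) (3,3) (4,4) (2,4) (4,5) (4,3) (2,5) (2,3)
  WK@(4,5): attacks (4,4) (5,5) (3,5) (5,4) (3,4)
Union (25 distinct): (0,1) (0,3) (0,5) (1,2) (1,3) (1,4) (1,5) (2,0) (2,1) (2,2) (2,3) (2,4) (2,5) (3,2) (3,3) (3,4) (3,5) (4,1) (4,3) (4,4) (4,5) (5,0) (5,3) (5,4) (5,5)

Answer: 25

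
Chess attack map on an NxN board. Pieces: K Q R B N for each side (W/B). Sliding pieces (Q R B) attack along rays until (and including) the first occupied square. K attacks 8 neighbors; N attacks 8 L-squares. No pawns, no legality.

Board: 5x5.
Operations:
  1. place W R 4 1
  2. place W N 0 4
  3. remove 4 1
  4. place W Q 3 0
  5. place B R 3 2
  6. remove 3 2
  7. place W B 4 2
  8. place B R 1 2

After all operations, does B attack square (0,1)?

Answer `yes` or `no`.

Answer: no

Derivation:
Op 1: place WR@(4,1)
Op 2: place WN@(0,4)
Op 3: remove (4,1)
Op 4: place WQ@(3,0)
Op 5: place BR@(3,2)
Op 6: remove (3,2)
Op 7: place WB@(4,2)
Op 8: place BR@(1,2)
Per-piece attacks for B:
  BR@(1,2): attacks (1,3) (1,4) (1,1) (1,0) (2,2) (3,2) (4,2) (0,2) [ray(1,0) blocked at (4,2)]
B attacks (0,1): no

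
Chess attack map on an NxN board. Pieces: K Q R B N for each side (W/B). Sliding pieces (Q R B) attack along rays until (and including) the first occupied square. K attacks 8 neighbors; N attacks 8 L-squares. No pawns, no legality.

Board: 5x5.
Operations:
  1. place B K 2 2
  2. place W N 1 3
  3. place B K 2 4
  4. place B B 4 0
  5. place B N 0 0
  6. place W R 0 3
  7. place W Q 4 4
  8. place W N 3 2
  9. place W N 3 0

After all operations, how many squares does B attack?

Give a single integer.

Answer: 11

Derivation:
Op 1: place BK@(2,2)
Op 2: place WN@(1,3)
Op 3: place BK@(2,4)
Op 4: place BB@(4,0)
Op 5: place BN@(0,0)
Op 6: place WR@(0,3)
Op 7: place WQ@(4,4)
Op 8: place WN@(3,2)
Op 9: place WN@(3,0)
Per-piece attacks for B:
  BN@(0,0): attacks (1,2) (2,1)
  BK@(2,2): attacks (2,3) (2,1) (3,2) (1,2) (3,3) (3,1) (1,3) (1,1)
  BK@(2,4): attacks (2,3) (3,4) (1,4) (3,3) (1,3)
  BB@(4,0): attacks (3,1) (2,2) [ray(-1,1) blocked at (2,2)]
Union (11 distinct): (1,1) (1,2) (1,3) (1,4) (2,1) (2,2) (2,3) (3,1) (3,2) (3,3) (3,4)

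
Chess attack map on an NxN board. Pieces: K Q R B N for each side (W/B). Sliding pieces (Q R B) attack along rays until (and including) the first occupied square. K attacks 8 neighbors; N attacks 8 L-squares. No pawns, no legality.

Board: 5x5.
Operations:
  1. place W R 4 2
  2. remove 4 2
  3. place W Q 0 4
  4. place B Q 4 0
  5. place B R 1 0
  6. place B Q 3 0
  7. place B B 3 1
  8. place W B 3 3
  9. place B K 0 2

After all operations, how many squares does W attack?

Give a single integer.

Op 1: place WR@(4,2)
Op 2: remove (4,2)
Op 3: place WQ@(0,4)
Op 4: place BQ@(4,0)
Op 5: place BR@(1,0)
Op 6: place BQ@(3,0)
Op 7: place BB@(3,1)
Op 8: place WB@(3,3)
Op 9: place BK@(0,2)
Per-piece attacks for W:
  WQ@(0,4): attacks (0,3) (0,2) (1,4) (2,4) (3,4) (4,4) (1,3) (2,2) (3,1) [ray(0,-1) blocked at (0,2); ray(1,-1) blocked at (3,1)]
  WB@(3,3): attacks (4,4) (4,2) (2,4) (2,2) (1,1) (0,0)
Union (12 distinct): (0,0) (0,2) (0,3) (1,1) (1,3) (1,4) (2,2) (2,4) (3,1) (3,4) (4,2) (4,4)

Answer: 12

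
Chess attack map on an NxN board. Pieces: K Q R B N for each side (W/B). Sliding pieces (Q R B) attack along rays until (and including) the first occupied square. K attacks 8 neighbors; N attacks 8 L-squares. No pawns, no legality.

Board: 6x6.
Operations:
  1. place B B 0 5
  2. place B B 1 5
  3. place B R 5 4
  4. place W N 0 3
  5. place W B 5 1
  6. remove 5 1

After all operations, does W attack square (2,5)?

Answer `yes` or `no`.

Op 1: place BB@(0,5)
Op 2: place BB@(1,5)
Op 3: place BR@(5,4)
Op 4: place WN@(0,3)
Op 5: place WB@(5,1)
Op 6: remove (5,1)
Per-piece attacks for W:
  WN@(0,3): attacks (1,5) (2,4) (1,1) (2,2)
W attacks (2,5): no

Answer: no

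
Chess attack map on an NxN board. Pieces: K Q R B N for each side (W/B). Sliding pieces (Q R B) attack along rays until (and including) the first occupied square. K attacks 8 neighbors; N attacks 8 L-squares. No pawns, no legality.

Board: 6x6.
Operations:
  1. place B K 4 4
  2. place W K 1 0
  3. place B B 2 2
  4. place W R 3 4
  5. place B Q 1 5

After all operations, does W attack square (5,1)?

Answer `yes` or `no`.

Answer: no

Derivation:
Op 1: place BK@(4,4)
Op 2: place WK@(1,0)
Op 3: place BB@(2,2)
Op 4: place WR@(3,4)
Op 5: place BQ@(1,5)
Per-piece attacks for W:
  WK@(1,0): attacks (1,1) (2,0) (0,0) (2,1) (0,1)
  WR@(3,4): attacks (3,5) (3,3) (3,2) (3,1) (3,0) (4,4) (2,4) (1,4) (0,4) [ray(1,0) blocked at (4,4)]
W attacks (5,1): no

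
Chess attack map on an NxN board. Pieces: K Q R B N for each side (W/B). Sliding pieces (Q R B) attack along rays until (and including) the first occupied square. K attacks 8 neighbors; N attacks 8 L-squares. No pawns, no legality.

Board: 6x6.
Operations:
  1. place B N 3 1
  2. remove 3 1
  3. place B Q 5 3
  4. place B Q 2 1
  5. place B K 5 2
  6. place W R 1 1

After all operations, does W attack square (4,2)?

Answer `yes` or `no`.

Op 1: place BN@(3,1)
Op 2: remove (3,1)
Op 3: place BQ@(5,3)
Op 4: place BQ@(2,1)
Op 5: place BK@(5,2)
Op 6: place WR@(1,1)
Per-piece attacks for W:
  WR@(1,1): attacks (1,2) (1,3) (1,4) (1,5) (1,0) (2,1) (0,1) [ray(1,0) blocked at (2,1)]
W attacks (4,2): no

Answer: no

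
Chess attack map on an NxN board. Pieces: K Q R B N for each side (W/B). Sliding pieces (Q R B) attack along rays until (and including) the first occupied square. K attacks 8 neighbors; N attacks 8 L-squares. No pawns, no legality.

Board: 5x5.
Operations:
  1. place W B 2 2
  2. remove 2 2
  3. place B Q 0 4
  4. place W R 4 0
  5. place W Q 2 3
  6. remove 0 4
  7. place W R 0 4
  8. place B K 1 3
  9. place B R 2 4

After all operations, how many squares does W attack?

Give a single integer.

Answer: 20

Derivation:
Op 1: place WB@(2,2)
Op 2: remove (2,2)
Op 3: place BQ@(0,4)
Op 4: place WR@(4,0)
Op 5: place WQ@(2,3)
Op 6: remove (0,4)
Op 7: place WR@(0,4)
Op 8: place BK@(1,3)
Op 9: place BR@(2,4)
Per-piece attacks for W:
  WR@(0,4): attacks (0,3) (0,2) (0,1) (0,0) (1,4) (2,4) [ray(1,0) blocked at (2,4)]
  WQ@(2,3): attacks (2,4) (2,2) (2,1) (2,0) (3,3) (4,3) (1,3) (3,4) (3,2) (4,1) (1,4) (1,2) (0,1) [ray(0,1) blocked at (2,4); ray(-1,0) blocked at (1,3)]
  WR@(4,0): attacks (4,1) (4,2) (4,3) (4,4) (3,0) (2,0) (1,0) (0,0)
Union (20 distinct): (0,0) (0,1) (0,2) (0,3) (1,0) (1,2) (1,3) (1,4) (2,0) (2,1) (2,2) (2,4) (3,0) (3,2) (3,3) (3,4) (4,1) (4,2) (4,3) (4,4)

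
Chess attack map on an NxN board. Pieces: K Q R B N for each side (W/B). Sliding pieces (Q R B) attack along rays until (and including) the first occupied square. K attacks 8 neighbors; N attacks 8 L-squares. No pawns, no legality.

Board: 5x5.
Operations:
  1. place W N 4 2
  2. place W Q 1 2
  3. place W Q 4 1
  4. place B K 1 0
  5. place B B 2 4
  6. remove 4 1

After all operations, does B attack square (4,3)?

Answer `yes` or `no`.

Answer: no

Derivation:
Op 1: place WN@(4,2)
Op 2: place WQ@(1,2)
Op 3: place WQ@(4,1)
Op 4: place BK@(1,0)
Op 5: place BB@(2,4)
Op 6: remove (4,1)
Per-piece attacks for B:
  BK@(1,0): attacks (1,1) (2,0) (0,0) (2,1) (0,1)
  BB@(2,4): attacks (3,3) (4,2) (1,3) (0,2) [ray(1,-1) blocked at (4,2)]
B attacks (4,3): no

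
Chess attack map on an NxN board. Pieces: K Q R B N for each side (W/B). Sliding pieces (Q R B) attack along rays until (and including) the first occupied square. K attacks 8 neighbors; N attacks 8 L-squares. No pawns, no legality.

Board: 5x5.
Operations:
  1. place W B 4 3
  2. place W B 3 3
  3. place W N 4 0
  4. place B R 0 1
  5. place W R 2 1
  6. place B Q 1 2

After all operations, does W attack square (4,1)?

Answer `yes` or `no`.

Answer: yes

Derivation:
Op 1: place WB@(4,3)
Op 2: place WB@(3,3)
Op 3: place WN@(4,0)
Op 4: place BR@(0,1)
Op 5: place WR@(2,1)
Op 6: place BQ@(1,2)
Per-piece attacks for W:
  WR@(2,1): attacks (2,2) (2,3) (2,4) (2,0) (3,1) (4,1) (1,1) (0,1) [ray(-1,0) blocked at (0,1)]
  WB@(3,3): attacks (4,4) (4,2) (2,4) (2,2) (1,1) (0,0)
  WN@(4,0): attacks (3,2) (2,1)
  WB@(4,3): attacks (3,4) (3,2) (2,1) [ray(-1,-1) blocked at (2,1)]
W attacks (4,1): yes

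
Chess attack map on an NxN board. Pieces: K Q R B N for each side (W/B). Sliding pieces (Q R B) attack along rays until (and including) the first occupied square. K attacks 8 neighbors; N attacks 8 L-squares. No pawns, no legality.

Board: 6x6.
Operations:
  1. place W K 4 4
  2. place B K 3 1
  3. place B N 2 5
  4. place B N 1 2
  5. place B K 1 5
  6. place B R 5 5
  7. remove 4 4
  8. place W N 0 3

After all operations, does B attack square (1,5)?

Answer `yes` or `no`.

Answer: no

Derivation:
Op 1: place WK@(4,4)
Op 2: place BK@(3,1)
Op 3: place BN@(2,5)
Op 4: place BN@(1,2)
Op 5: place BK@(1,5)
Op 6: place BR@(5,5)
Op 7: remove (4,4)
Op 8: place WN@(0,3)
Per-piece attacks for B:
  BN@(1,2): attacks (2,4) (3,3) (0,4) (2,0) (3,1) (0,0)
  BK@(1,5): attacks (1,4) (2,5) (0,5) (2,4) (0,4)
  BN@(2,5): attacks (3,3) (4,4) (1,3) (0,4)
  BK@(3,1): attacks (3,2) (3,0) (4,1) (2,1) (4,2) (4,0) (2,2) (2,0)
  BR@(5,5): attacks (5,4) (5,3) (5,2) (5,1) (5,0) (4,5) (3,5) (2,5) [ray(-1,0) blocked at (2,5)]
B attacks (1,5): no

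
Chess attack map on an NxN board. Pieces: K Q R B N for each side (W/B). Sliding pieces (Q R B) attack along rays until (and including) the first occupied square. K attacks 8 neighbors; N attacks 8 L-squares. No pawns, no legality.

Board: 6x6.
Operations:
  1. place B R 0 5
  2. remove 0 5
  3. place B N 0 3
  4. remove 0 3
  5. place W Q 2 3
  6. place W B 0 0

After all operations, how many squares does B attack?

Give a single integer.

Answer: 0

Derivation:
Op 1: place BR@(0,5)
Op 2: remove (0,5)
Op 3: place BN@(0,3)
Op 4: remove (0,3)
Op 5: place WQ@(2,3)
Op 6: place WB@(0,0)
Per-piece attacks for B:
Union (0 distinct): (none)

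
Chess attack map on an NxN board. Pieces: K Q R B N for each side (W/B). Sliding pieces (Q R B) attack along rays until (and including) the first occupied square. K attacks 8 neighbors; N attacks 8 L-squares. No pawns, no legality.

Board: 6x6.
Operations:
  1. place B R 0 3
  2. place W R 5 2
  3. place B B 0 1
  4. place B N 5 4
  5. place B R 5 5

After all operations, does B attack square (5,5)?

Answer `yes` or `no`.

Op 1: place BR@(0,3)
Op 2: place WR@(5,2)
Op 3: place BB@(0,1)
Op 4: place BN@(5,4)
Op 5: place BR@(5,5)
Per-piece attacks for B:
  BB@(0,1): attacks (1,2) (2,3) (3,4) (4,5) (1,0)
  BR@(0,3): attacks (0,4) (0,5) (0,2) (0,1) (1,3) (2,3) (3,3) (4,3) (5,3) [ray(0,-1) blocked at (0,1)]
  BN@(5,4): attacks (3,5) (4,2) (3,3)
  BR@(5,5): attacks (5,4) (4,5) (3,5) (2,5) (1,5) (0,5) [ray(0,-1) blocked at (5,4)]
B attacks (5,5): no

Answer: no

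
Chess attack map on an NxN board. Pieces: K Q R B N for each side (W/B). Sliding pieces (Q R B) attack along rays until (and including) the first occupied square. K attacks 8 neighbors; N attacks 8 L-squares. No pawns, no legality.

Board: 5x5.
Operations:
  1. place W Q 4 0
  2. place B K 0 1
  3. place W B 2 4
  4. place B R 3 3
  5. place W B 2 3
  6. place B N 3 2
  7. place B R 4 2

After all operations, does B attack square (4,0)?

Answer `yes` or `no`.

Op 1: place WQ@(4,0)
Op 2: place BK@(0,1)
Op 3: place WB@(2,4)
Op 4: place BR@(3,3)
Op 5: place WB@(2,3)
Op 6: place BN@(3,2)
Op 7: place BR@(4,2)
Per-piece attacks for B:
  BK@(0,1): attacks (0,2) (0,0) (1,1) (1,2) (1,0)
  BN@(3,2): attacks (4,4) (2,4) (1,3) (4,0) (2,0) (1,1)
  BR@(3,3): attacks (3,4) (3,2) (4,3) (2,3) [ray(0,-1) blocked at (3,2); ray(-1,0) blocked at (2,3)]
  BR@(4,2): attacks (4,3) (4,4) (4,1) (4,0) (3,2) [ray(0,-1) blocked at (4,0); ray(-1,0) blocked at (3,2)]
B attacks (4,0): yes

Answer: yes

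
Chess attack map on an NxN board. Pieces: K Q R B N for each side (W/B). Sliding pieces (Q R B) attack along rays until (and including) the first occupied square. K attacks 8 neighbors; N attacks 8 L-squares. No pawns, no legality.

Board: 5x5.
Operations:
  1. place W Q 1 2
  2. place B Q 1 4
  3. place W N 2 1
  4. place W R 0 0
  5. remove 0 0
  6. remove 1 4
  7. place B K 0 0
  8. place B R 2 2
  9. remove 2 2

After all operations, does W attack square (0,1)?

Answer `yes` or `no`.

Op 1: place WQ@(1,2)
Op 2: place BQ@(1,4)
Op 3: place WN@(2,1)
Op 4: place WR@(0,0)
Op 5: remove (0,0)
Op 6: remove (1,4)
Op 7: place BK@(0,0)
Op 8: place BR@(2,2)
Op 9: remove (2,2)
Per-piece attacks for W:
  WQ@(1,2): attacks (1,3) (1,4) (1,1) (1,0) (2,2) (3,2) (4,2) (0,2) (2,3) (3,4) (2,1) (0,3) (0,1) [ray(1,-1) blocked at (2,1)]
  WN@(2,1): attacks (3,3) (4,2) (1,3) (0,2) (4,0) (0,0)
W attacks (0,1): yes

Answer: yes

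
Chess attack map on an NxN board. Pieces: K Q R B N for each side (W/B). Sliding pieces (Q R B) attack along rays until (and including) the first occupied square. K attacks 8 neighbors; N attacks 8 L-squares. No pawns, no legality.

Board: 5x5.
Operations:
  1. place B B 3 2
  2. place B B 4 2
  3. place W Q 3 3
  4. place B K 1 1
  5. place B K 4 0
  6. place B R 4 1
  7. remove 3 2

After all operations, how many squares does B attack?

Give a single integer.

Answer: 15

Derivation:
Op 1: place BB@(3,2)
Op 2: place BB@(4,2)
Op 3: place WQ@(3,3)
Op 4: place BK@(1,1)
Op 5: place BK@(4,0)
Op 6: place BR@(4,1)
Op 7: remove (3,2)
Per-piece attacks for B:
  BK@(1,1): attacks (1,2) (1,0) (2,1) (0,1) (2,2) (2,0) (0,2) (0,0)
  BK@(4,0): attacks (4,1) (3,0) (3,1)
  BR@(4,1): attacks (4,2) (4,0) (3,1) (2,1) (1,1) [ray(0,1) blocked at (4,2); ray(0,-1) blocked at (4,0); ray(-1,0) blocked at (1,1)]
  BB@(4,2): attacks (3,3) (3,1) (2,0) [ray(-1,1) blocked at (3,3)]
Union (15 distinct): (0,0) (0,1) (0,2) (1,0) (1,1) (1,2) (2,0) (2,1) (2,2) (3,0) (3,1) (3,3) (4,0) (4,1) (4,2)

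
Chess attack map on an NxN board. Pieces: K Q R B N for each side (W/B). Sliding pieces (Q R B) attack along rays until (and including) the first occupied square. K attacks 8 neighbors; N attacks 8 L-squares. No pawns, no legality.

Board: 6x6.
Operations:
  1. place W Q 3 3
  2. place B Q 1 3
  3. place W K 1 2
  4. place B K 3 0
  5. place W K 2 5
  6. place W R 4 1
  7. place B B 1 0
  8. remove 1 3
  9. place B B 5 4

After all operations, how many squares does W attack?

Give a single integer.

Op 1: place WQ@(3,3)
Op 2: place BQ@(1,3)
Op 3: place WK@(1,2)
Op 4: place BK@(3,0)
Op 5: place WK@(2,5)
Op 6: place WR@(4,1)
Op 7: place BB@(1,0)
Op 8: remove (1,3)
Op 9: place BB@(5,4)
Per-piece attacks for W:
  WK@(1,2): attacks (1,3) (1,1) (2,2) (0,2) (2,3) (2,1) (0,3) (0,1)
  WK@(2,5): attacks (2,4) (3,5) (1,5) (3,4) (1,4)
  WQ@(3,3): attacks (3,4) (3,5) (3,2) (3,1) (3,0) (4,3) (5,3) (2,3) (1,3) (0,3) (4,4) (5,5) (4,2) (5,1) (2,4) (1,5) (2,2) (1,1) (0,0) [ray(0,-1) blocked at (3,0)]
  WR@(4,1): attacks (4,2) (4,3) (4,4) (4,5) (4,0) (5,1) (3,1) (2,1) (1,1) (0,1)
Union (25 distinct): (0,0) (0,1) (0,2) (0,3) (1,1) (1,3) (1,4) (1,5) (2,1) (2,2) (2,3) (2,4) (3,0) (3,1) (3,2) (3,4) (3,5) (4,0) (4,2) (4,3) (4,4) (4,5) (5,1) (5,3) (5,5)

Answer: 25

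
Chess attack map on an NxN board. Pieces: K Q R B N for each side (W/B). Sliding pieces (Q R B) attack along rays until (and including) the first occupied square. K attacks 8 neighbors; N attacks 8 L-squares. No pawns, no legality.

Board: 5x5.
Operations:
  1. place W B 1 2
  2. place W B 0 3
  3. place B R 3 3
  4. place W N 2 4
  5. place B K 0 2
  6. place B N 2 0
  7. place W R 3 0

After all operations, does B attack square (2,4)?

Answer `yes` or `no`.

Op 1: place WB@(1,2)
Op 2: place WB@(0,3)
Op 3: place BR@(3,3)
Op 4: place WN@(2,4)
Op 5: place BK@(0,2)
Op 6: place BN@(2,0)
Op 7: place WR@(3,0)
Per-piece attacks for B:
  BK@(0,2): attacks (0,3) (0,1) (1,2) (1,3) (1,1)
  BN@(2,0): attacks (3,2) (4,1) (1,2) (0,1)
  BR@(3,3): attacks (3,4) (3,2) (3,1) (3,0) (4,3) (2,3) (1,3) (0,3) [ray(0,-1) blocked at (3,0); ray(-1,0) blocked at (0,3)]
B attacks (2,4): no

Answer: no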